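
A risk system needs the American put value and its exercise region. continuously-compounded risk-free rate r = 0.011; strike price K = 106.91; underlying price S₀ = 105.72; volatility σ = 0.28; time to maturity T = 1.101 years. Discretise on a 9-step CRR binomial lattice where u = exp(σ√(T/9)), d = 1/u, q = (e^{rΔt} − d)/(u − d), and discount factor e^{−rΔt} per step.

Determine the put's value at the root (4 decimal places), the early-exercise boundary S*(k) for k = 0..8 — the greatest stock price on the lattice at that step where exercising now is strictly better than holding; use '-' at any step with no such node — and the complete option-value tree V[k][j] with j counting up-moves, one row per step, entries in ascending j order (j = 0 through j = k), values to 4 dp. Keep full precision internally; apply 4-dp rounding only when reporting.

params: Δt=0.12233 u=1.10289 d=0.90671 q=0.48240 e^(-rΔt)=0.99866
t_9 payoffs: 63.1205 53.6460 42.1215 28.1036 11.0527 0.0000 0.0000 0.0000 0.0000 0.0000
t_8: node(8,0) S=48.2950 payoff=58.6150 vs cont=58.4713 → 58.6150 [stop]  node(8,1) S=58.7443 payoff=48.1657 vs cont=48.0219 → 48.1657 [stop]  node(8,2) S=71.4545 payoff=35.4555 vs cont=35.3117 → 35.4555 [stop]  node(8,3) S=86.9147 payoff=19.9953 vs cont=19.8515 → 19.9953 [stop]  node(8,4) S=105.7200 payoff=1.1900 vs cont=5.7132 → 5.7132 [wait]  node(8,5) S=128.5941 payoff=0.0000 vs cont=0.0000 → 0.0000 [wait]  node(8,6) S=156.4173 payoff=0.0000 vs cont=0.0000 → 0.0000 [wait]  node(8,7) S=190.2605 payoff=0.0000 vs cont=0.0000 → 0.0000 [wait]  node(8,8) S=231.4261 payoff=0.0000 vs cont=0.0000 → 0.0000 [wait]  ⇒ S*(8)=86.9147
t_7: node(7,0) S=53.2640 payoff=53.6460 vs cont=53.5022 → 53.6460 [stop]  node(7,1) S=64.7885 payoff=42.1215 vs cont=41.9778 → 42.1215 [stop]  node(7,2) S=78.8064 payoff=28.1036 vs cont=27.9598 → 28.1036 [stop]  node(7,3) S=95.8573 payoff=11.0527 vs cont=13.0880 → 13.0880 [wait]  node(7,4) S=116.5974 payoff=0.0000 vs cont=2.9532 → 2.9532 [wait]  node(7,5) S=141.8250 payoff=0.0000 vs cont=0.0000 → 0.0000 [wait]  node(7,6) S=172.5109 payoff=0.0000 vs cont=0.0000 → 0.0000 [wait]  node(7,7) S=209.8362 payoff=0.0000 vs cont=0.0000 → 0.0000 [wait]  ⇒ S*(7)=78.8064
t_6: node(6,0) S=58.7443 payoff=48.1657 vs cont=48.0219 → 48.1657 [stop]  node(6,1) S=71.4545 payoff=35.4555 vs cont=35.3117 → 35.4555 [stop]  node(6,2) S=86.9147 payoff=19.9953 vs cont=20.8320 → 20.8320 [wait]  node(6,3) S=105.7200 payoff=1.1900 vs cont=8.1879 → 8.1879 [wait]  node(6,4) S=128.5941 payoff=0.0000 vs cont=1.5265 → 1.5265 [wait]  node(6,5) S=156.4173 payoff=0.0000 vs cont=0.0000 → 0.0000 [wait]  node(6,6) S=190.2605 payoff=0.0000 vs cont=0.0000 → 0.0000 [wait]  ⇒ S*(6)=71.4545
t_5: node(5,0) S=64.7885 payoff=42.1215 vs cont=41.9778 → 42.1215 [stop]  node(5,1) S=78.8064 payoff=28.1036 vs cont=28.3629 → 28.3629 [wait]  node(5,2) S=95.8573 payoff=11.0527 vs cont=14.7127 → 14.7127 [wait]  node(5,3) S=116.5974 payoff=0.0000 vs cont=4.9678 → 4.9678 [wait]  node(5,4) S=141.8250 payoff=0.0000 vs cont=0.7891 → 0.7891 [wait]  node(5,5) S=172.5109 payoff=0.0000 vs cont=0.0000 → 0.0000 [wait]  ⇒ S*(5)=64.7885
t_4: node(4,0) S=71.4545 payoff=35.4555 vs cont=35.4367 → 35.4555 [stop]  node(4,1) S=86.9147 payoff=19.9953 vs cont=21.7488 → 21.7488 [wait]  node(4,2) S=105.7200 payoff=1.1900 vs cont=9.9983 → 9.9983 [wait]  node(4,3) S=128.5941 payoff=0.0000 vs cont=2.9480 → 2.9480 [wait]  node(4,4) S=156.4173 payoff=0.0000 vs cont=0.4079 → 0.4079 [wait]  ⇒ S*(4)=71.4545
t_3: node(3,0) S=78.8064 payoff=28.1036 vs cont=28.8046 → 28.8046 [wait]  node(3,1) S=95.8573 payoff=11.0527 vs cont=16.0587 → 16.0587 [wait]  node(3,2) S=116.5974 payoff=0.0000 vs cont=6.5883 → 6.5883 [wait]  node(3,3) S=141.8250 payoff=0.0000 vs cont=1.7203 → 1.7203 [wait]  ⇒ S*(3)=-
t_2: node(2,0) S=86.9147 payoff=19.9953 vs cont=22.6255 → 22.6255 [wait]  node(2,1) S=105.7200 payoff=1.1900 vs cont=11.4747 → 11.4747 [wait]  node(2,2) S=128.5941 payoff=0.0000 vs cont=4.2343 → 4.2343 [wait]  ⇒ S*(2)=-
t_1: node(1,0) S=95.8573 payoff=11.0527 vs cont=17.2232 → 17.2232 [wait]  node(1,1) S=116.5974 payoff=0.0000 vs cont=7.9712 → 7.9712 [wait]  ⇒ S*(1)=-
t_0: node(0,0) S=105.7200 payoff=1.1900 vs cont=12.7429 → 12.7429 [wait]  ⇒ S*(0)=-

price = 12.7429
boundary = - - - - 71.4545 64.7885 71.4545 78.8064 86.9147
tree:
12.7429
17.2232 7.9712
22.6255 11.4747 4.2343
28.8046 16.0587 6.5883 1.7203
35.4555 21.7488 9.9983 2.9480 0.4079
42.1215 28.3629 14.7127 4.9678 0.7891 0.0000
48.1657 35.4555 20.8320 8.1879 1.5265 0.0000 0.0000
53.6460 42.1215 28.1036 13.0880 2.9532 0.0000 0.0000 0.0000
58.6150 48.1657 35.4555 19.9953 5.7132 0.0000 0.0000 0.0000 0.0000
63.1205 53.6460 42.1215 28.1036 11.0527 0.0000 0.0000 0.0000 0.0000 0.0000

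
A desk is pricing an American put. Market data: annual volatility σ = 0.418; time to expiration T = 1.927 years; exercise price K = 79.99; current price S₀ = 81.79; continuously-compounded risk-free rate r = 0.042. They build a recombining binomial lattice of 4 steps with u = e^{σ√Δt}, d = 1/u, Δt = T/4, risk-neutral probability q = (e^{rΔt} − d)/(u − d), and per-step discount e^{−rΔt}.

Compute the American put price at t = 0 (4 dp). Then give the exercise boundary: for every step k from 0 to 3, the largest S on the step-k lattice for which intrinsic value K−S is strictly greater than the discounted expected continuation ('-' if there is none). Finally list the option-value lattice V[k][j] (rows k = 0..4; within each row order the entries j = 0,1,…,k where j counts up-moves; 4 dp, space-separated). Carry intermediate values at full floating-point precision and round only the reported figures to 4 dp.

Δt=0.48175  u=1.33660  d=0.74817  q=0.46271  discount=0.97997
step 4 (expiry): payoffs max(K−S,0) = 54.3629 34.2075 0.0000 0.0000 0.0000
step 3: (k=3,j=0): S=34.2531, (K−S)⁺=45.7369, hold=44.1347 ⇒ V=45.7369 exercise | (k=3,j=1): S=61.1927, (K−S)⁺=18.7973, hold=18.0112 ⇒ V=18.7973 exercise | (k=3,j=2): S=109.3202, (K−S)⁺=0.0000, hold=0.0000 ⇒ V=0.0000 continue | (k=3,j=3): S=195.2994, (K−S)⁺=0.0000, hold=0.0000 ⇒ V=0.0000 continue  boundary S*=61.1927
step 2: (k=2,j=0): S=45.7825, (K−S)⁺=34.2075, hold=32.6053 ⇒ V=34.2075 exercise | (k=2,j=1): S=81.7900, (K−S)⁺=0.0000, hold=9.8973 ⇒ V=9.8973 continue | (k=2,j=2): S=146.1170, (K−S)⁺=0.0000, hold=0.0000 ⇒ V=0.0000 continue  boundary S*=45.7825
step 1: (k=1,j=0): S=61.1927, (K−S)⁺=18.7973, hold=22.4991 ⇒ V=22.4991 continue | (k=1,j=1): S=109.3202, (K−S)⁺=0.0000, hold=5.2112 ⇒ V=5.2112 continue  boundary S*=-
step 0: (k=0,j=0): S=81.7900, (K−S)⁺=0.0000, hold=14.2094 ⇒ V=14.2094 continue  boundary S*=-

price = 14.2094
boundary = - - 45.7825 61.1927
tree:
14.2094
22.4991 5.2112
34.2075 9.8973 0.0000
45.7369 18.7973 0.0000 0.0000
54.3629 34.2075 0.0000 0.0000 0.0000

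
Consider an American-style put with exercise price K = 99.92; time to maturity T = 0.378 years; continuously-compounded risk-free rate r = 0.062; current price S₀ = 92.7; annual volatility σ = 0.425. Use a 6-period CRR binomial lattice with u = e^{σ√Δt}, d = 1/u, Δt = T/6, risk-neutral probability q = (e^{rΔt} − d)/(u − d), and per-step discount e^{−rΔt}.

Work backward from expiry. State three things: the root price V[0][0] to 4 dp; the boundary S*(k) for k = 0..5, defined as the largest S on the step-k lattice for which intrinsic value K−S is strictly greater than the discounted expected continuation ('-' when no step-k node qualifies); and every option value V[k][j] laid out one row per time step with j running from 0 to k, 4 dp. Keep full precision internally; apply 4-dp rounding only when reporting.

Δt=0.06300, u=1.11257, d=0.89882, q=0.49167, disc=e^(-rΔt)=0.99610
k=6 terminal: V=max(K-S,0) → 51.0422 39.4183 25.0300 7.2200 0.0000 0.0000 0.0000
k=5: j=0 S=54.3801 intr=45.5399 cont=45.1504 V=45.5399[EX]; j=1 S=67.3125 intr=32.6075 cont=32.2180 V=32.6075[EX]; j=2 S=83.3205 intr=16.5995 cont=16.2100 V=16.5995[EX]; j=3 S=103.1354 intr=0.0000 cont=3.6559 V=3.6559[hold]; j=4 S=127.6626 intr=0.0000 cont=0.0000 V=0.0000[hold]; j=5 S=158.0228 intr=0.0000 cont=0.0000 V=0.0000[hold]  S*(5)=83.3205
k=4: j=0 S=60.5017 intr=39.4183 cont=39.0287 V=39.4183[EX]; j=1 S=74.8900 intr=25.0300 cont=24.6405 V=25.0300[EX]; j=2 S=92.7000 intr=7.2200 cont=10.1957 V=10.1957[hold]; j=3 S=114.7455 intr=0.0000 cont=1.8512 V=1.8512[hold]; j=4 S=142.0338 intr=0.0000 cont=0.0000 V=0.0000[hold]  S*(4)=74.8900
k=3: j=0 S=67.3125 intr=32.6075 cont=32.2180 V=32.6075[EX]; j=1 S=83.3205 intr=16.5995 cont=17.6673 V=17.6673[hold]; j=2 S=103.1354 intr=0.0000 cont=6.0692 V=6.0692[hold]; j=3 S=127.6626 intr=0.0000 cont=0.9373 V=0.9373[hold]  S*(3)=67.3125
k=2: j=0 S=74.8900 intr=25.0300 cont=25.1634 V=25.1634[hold]; j=1 S=92.7000 intr=7.2200 cont=11.9183 V=11.9183[hold]; j=2 S=114.7455 intr=0.0000 cont=3.5322 V=3.5322[hold]  S*(2)=-
k=1: j=0 S=83.3205 intr=16.5995 cont=18.5785 V=18.5785[hold]; j=1 S=103.1354 intr=0.0000 cont=7.7648 V=7.7648[hold]  S*(1)=-
k=0: j=0 S=92.7000 intr=7.2200 cont=13.2101 V=13.2101[hold]  S*(0)=-

price = 13.2101
boundary = - - - 67.3125 74.8900 83.3205
tree:
13.2101
18.5785 7.7648
25.1634 11.9183 3.5322
32.6075 17.6673 6.0692 0.9373
39.4183 25.0300 10.1957 1.8512 0.0000
45.5399 32.6075 16.5995 3.6559 0.0000 0.0000
51.0422 39.4183 25.0300 7.2200 0.0000 0.0000 0.0000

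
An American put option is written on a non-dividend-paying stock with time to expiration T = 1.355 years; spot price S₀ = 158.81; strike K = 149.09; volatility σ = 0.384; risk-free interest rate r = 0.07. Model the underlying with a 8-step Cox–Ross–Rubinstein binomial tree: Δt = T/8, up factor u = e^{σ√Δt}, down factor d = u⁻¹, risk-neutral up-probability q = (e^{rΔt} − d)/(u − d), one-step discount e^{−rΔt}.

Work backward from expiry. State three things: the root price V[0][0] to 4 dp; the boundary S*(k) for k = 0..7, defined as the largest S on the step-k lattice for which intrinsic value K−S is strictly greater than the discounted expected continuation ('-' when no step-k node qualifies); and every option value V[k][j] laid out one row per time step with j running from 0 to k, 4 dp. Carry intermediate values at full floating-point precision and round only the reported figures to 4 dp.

price = 17.2775
boundary = - - - 98.8497 84.3998 98.8497 115.7736 98.8497
tree:
17.2775
25.4780 9.4298
36.4247 15.0600 3.9835
50.2403 23.3787 7.0402 0.9995
64.6902 35.0355 12.1952 2.0154 0.0000
77.0279 50.2403 20.5566 4.0638 0.0000 0.0000
87.5620 64.6902 33.3164 8.1942 0.0000 0.0000 0.0000
96.5562 77.0279 50.2403 16.5227 0.0000 0.0000 0.0000 0.0000
104.2356 87.5620 64.6902 33.3164 0.0000 0.0000 0.0000 0.0000 0.0000

params: Δt=0.16937 u=1.17121 d=0.85382 q=0.49815 e^(-rΔt)=0.98821
t_8 payoffs: 104.2356 87.5620 64.6902 33.3164 0.0000 0.0000 0.0000 0.0000 0.0000
t_7: node(7,0) S=52.5338 payoff=96.5562 vs cont=94.7990 → 96.5562 [stop]  node(7,1) S=72.0621 payoff=77.0279 vs cont=75.2706 → 77.0279 [stop]  node(7,2) S=98.8497 payoff=50.2403 vs cont=48.4831 → 50.2403 [stop]  node(7,3) S=135.5950 payoff=13.4950 vs cont=16.5227 → 16.5227 [wait]  node(7,4) S=185.9996 payoff=0.0000 vs cont=0.0000 → 0.0000 [wait]  node(7,5) S=255.1410 payoff=0.0000 vs cont=0.0000 → 0.0000 [wait]  node(7,6) S=349.9843 payoff=0.0000 vs cont=0.0000 → 0.0000 [wait]  node(7,7) S=480.0835 payoff=0.0000 vs cont=0.0000 → 0.0000 [wait]  ⇒ S*(7)=98.8497
t_6: node(6,0) S=61.5280 payoff=87.5620 vs cont=85.8048 → 87.5620 [stop]  node(6,1) S=84.3998 payoff=64.6902 vs cont=62.9330 → 64.6902 [stop]  node(6,2) S=115.7736 payoff=33.3164 vs cont=33.0497 → 33.3164 [stop]  node(6,3) S=158.8100 payoff=0.0000 vs cont=8.1942 → 8.1942 [wait]  node(6,4) S=217.8443 payoff=0.0000 vs cont=0.0000 → 0.0000 [wait]  node(6,5) S=298.8233 payoff=0.0000 vs cont=0.0000 → 0.0000 [wait]  node(6,6) S=409.9045 payoff=0.0000 vs cont=0.0000 → 0.0000 [wait]  ⇒ S*(6)=115.7736
t_5: node(5,0) S=72.0621 payoff=77.0279 vs cont=75.2706 → 77.0279 [stop]  node(5,1) S=98.8497 payoff=50.2403 vs cont=48.4831 → 50.2403 [stop]  node(5,2) S=135.5950 payoff=13.4950 vs cont=20.5566 → 20.5566 [wait]  node(5,3) S=185.9996 payoff=0.0000 vs cont=4.0638 → 4.0638 [wait]  node(5,4) S=255.1410 payoff=0.0000 vs cont=0.0000 → 0.0000 [wait]  node(5,5) S=349.9843 payoff=0.0000 vs cont=0.0000 → 0.0000 [wait]  ⇒ S*(5)=98.8497
t_4: node(4,0) S=84.3998 payoff=64.6902 vs cont=62.9330 → 64.6902 [stop]  node(4,1) S=115.7736 payoff=33.3164 vs cont=35.0355 → 35.0355 [wait]  node(4,2) S=158.8100 payoff=0.0000 vs cont=12.1952 → 12.1952 [wait]  node(4,3) S=217.8443 payoff=0.0000 vs cont=2.0154 → 2.0154 [wait]  node(4,4) S=298.8233 payoff=0.0000 vs cont=0.0000 → 0.0000 [wait]  ⇒ S*(4)=84.3998
t_3: node(3,0) S=98.8497 payoff=50.2403 vs cont=49.3293 → 50.2403 [stop]  node(3,1) S=135.5950 payoff=13.4950 vs cont=23.3787 → 23.3787 [wait]  node(3,2) S=185.9996 payoff=0.0000 vs cont=7.0402 → 7.0402 [wait]  node(3,3) S=255.1410 payoff=0.0000 vs cont=0.9995 → 0.9995 [wait]  ⇒ S*(3)=98.8497
t_2: node(2,0) S=115.7736 payoff=33.3164 vs cont=36.4247 → 36.4247 [wait]  node(2,1) S=158.8100 payoff=0.0000 vs cont=15.0600 → 15.0600 [wait]  node(2,2) S=217.8443 payoff=0.0000 vs cont=3.9835 → 3.9835 [wait]  ⇒ S*(2)=-
t_1: node(1,0) S=135.5950 payoff=13.4950 vs cont=25.4780 → 25.4780 [wait]  node(1,1) S=185.9996 payoff=0.0000 vs cont=9.4298 → 9.4298 [wait]  ⇒ S*(1)=-
t_0: node(0,0) S=158.8100 payoff=0.0000 vs cont=17.2775 → 17.2775 [wait]  ⇒ S*(0)=-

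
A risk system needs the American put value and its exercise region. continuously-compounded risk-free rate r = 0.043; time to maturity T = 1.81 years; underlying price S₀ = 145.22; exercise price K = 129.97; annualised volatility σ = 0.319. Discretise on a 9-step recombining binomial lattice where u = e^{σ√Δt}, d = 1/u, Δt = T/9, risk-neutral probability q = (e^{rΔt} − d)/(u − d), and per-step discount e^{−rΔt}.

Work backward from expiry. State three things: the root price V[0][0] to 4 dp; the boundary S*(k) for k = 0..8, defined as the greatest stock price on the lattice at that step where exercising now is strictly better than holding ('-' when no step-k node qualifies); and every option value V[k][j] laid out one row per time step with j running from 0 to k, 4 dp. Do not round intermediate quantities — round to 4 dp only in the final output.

Δt=0.20111, u=1.15380, d=0.86670, q=0.49455, disc=e^(-rΔt)=0.99139
k=9 terminal: V=max(K-S,0) → 89.8956 76.6212 58.9497 35.4247 4.1071 0.0000 0.0000 0.0000 0.0000 0.0000
k=8: j=0 S=46.2377 intr=83.7323 cont=82.6132 V=83.7323[EX]; j=1 S=61.5536 intr=68.4164 cont=67.2973 V=68.4164[EX]; j=2 S=81.9429 intr=48.0271 cont=46.9080 V=48.0271[EX]; j=3 S=109.0859 intr=20.8841 cont=19.7649 V=20.8841[EX]; j=4 S=145.2200 intr=0.0000 cont=2.0581 V=2.0581[hold]; j=5 S=193.3232 intr=0.0000 cont=0.0000 V=0.0000[hold]; j=6 S=257.3604 intr=0.0000 cont=0.0000 V=0.0000[hold]; j=7 S=342.6094 intr=0.0000 cont=0.0000 V=0.0000[hold]; j=8 S=456.0967 intr=0.0000 cont=0.0000 V=0.0000[hold]  S*(8)=109.0859
k=7: j=0 S=53.3488 intr=76.6212 cont=75.5021 V=76.6212[EX]; j=1 S=71.0203 intr=58.9497 cont=57.8306 V=58.9497[EX]; j=2 S=94.5453 intr=35.4247 cont=34.3056 V=35.4247[EX]; j=3 S=125.8629 intr=4.1071 cont=11.4740 V=11.4740[hold]; j=4 S=167.5542 intr=0.0000 cont=1.0313 V=1.0313[hold]; j=5 S=223.0555 intr=0.0000 cont=0.0000 V=0.0000[hold]; j=6 S=296.9412 intr=0.0000 cont=0.0000 V=0.0000[hold]; j=7 S=395.3012 intr=0.0000 cont=0.0000 V=0.0000[hold]  S*(7)=94.5453
k=6: j=0 S=61.5536 intr=68.4164 cont=67.2973 V=68.4164[EX]; j=1 S=81.9429 intr=48.0271 cont=46.9080 V=48.0271[EX]; j=2 S=109.0859 intr=20.8841 cont=23.3769 V=23.3769[hold]; j=3 S=145.2200 intr=0.0000 cont=6.2553 V=6.2553[hold]; j=4 S=193.3232 intr=0.0000 cont=0.5168 V=0.5168[hold]; j=5 S=257.3604 intr=0.0000 cont=0.0000 V=0.0000[hold]; j=6 S=342.6094 intr=0.0000 cont=0.0000 V=0.0000[hold]  S*(6)=81.9429
k=5: j=0 S=71.0203 intr=58.9497 cont=57.8306 V=58.9497[EX]; j=1 S=94.5453 intr=35.4247 cont=35.5278 V=35.5278[hold]; j=2 S=125.8629 intr=4.1071 cont=14.7810 V=14.7810[hold]; j=3 S=167.5542 intr=0.0000 cont=3.3879 V=3.3879[hold]; j=4 S=223.0555 intr=0.0000 cont=0.2590 V=0.2590[hold]; j=5 S=296.9412 intr=0.0000 cont=0.0000 V=0.0000[hold]  S*(5)=71.0203
k=4: j=0 S=81.9429 intr=48.0271 cont=46.9586 V=48.0271[EX]; j=1 S=109.0859 intr=20.8841 cont=25.0499 V=25.0499[hold]; j=2 S=145.2200 intr=0.0000 cont=9.0678 V=9.0678[hold]; j=3 S=193.3232 intr=0.0000 cont=1.8246 V=1.8246[hold]; j=4 S=257.3604 intr=0.0000 cont=0.1298 V=0.1298[hold]  S*(4)=81.9429
k=3: j=0 S=94.5453 intr=35.4247 cont=36.3481 V=36.3481[hold]; j=1 S=125.8629 intr=4.1071 cont=16.9983 V=16.9983[hold]; j=2 S=167.5542 intr=0.0000 cont=5.4384 V=5.4384[hold]; j=3 S=223.0555 intr=0.0000 cont=0.9779 V=0.9779[hold]  S*(3)=-
k=2: j=0 S=109.0859 intr=20.8841 cont=26.5481 V=26.5481[hold]; j=1 S=145.2200 intr=0.0000 cont=11.1843 V=11.1843[hold]; j=2 S=193.3232 intr=0.0000 cont=3.2047 V=3.2047[hold]  S*(2)=-
k=1: j=0 S=125.8629 intr=4.1071 cont=18.7867 V=18.7867[hold]; j=1 S=167.5542 intr=0.0000 cont=7.1756 V=7.1756[hold]  S*(1)=-
k=0: j=0 S=145.2200 intr=0.0000 cont=12.9322 V=12.9322[hold]  S*(0)=-

price = 12.9322
boundary = - - - - 81.9429 71.0203 81.9429 94.5453 109.0859
tree:
12.9322
18.7867 7.1756
26.5481 11.1843 3.2047
36.3481 16.9983 5.4384 0.9779
48.0271 25.0499 9.0678 1.8246 0.1298
58.9497 35.5278 14.7810 3.3879 0.2590 0.0000
68.4164 48.0271 23.3769 6.2553 0.5168 0.0000 0.0000
76.6212 58.9497 35.4247 11.4740 1.0313 0.0000 0.0000 0.0000
83.7323 68.4164 48.0271 20.8841 2.0581 0.0000 0.0000 0.0000 0.0000
89.8956 76.6212 58.9497 35.4247 4.1071 0.0000 0.0000 0.0000 0.0000 0.0000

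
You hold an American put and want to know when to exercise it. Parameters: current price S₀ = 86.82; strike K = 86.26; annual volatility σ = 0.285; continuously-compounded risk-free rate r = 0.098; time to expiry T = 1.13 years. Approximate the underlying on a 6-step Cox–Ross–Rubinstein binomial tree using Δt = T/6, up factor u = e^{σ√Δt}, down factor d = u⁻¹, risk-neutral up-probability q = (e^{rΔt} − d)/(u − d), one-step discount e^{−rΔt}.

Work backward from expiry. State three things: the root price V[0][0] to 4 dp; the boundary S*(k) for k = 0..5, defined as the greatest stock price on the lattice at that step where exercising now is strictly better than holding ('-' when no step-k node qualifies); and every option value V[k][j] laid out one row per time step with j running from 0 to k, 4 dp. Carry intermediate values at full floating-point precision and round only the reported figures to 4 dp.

Δt=0.18833  u=1.13166  d=0.88366  q=0.54423  discount=0.98171
step 6 (expiry): payoffs max(K−S,0) = 44.9237 33.3228 18.4661 0.0000 0.0000 0.0000 0.0000
step 5: (k=5,j=0): S=46.7785, (K−S)⁺=39.4815, hold=37.9040 ⇒ V=39.4815 exercise | (k=5,j=1): S=59.9068, (K−S)⁺=26.3532, hold=24.7758 ⇒ V=26.3532 exercise | (k=5,j=2): S=76.7194, (K−S)⁺=9.5406, hold=8.2623 ⇒ V=9.5406 exercise | (k=5,j=3): S=98.2504, (K−S)⁺=0.0000, hold=0.0000 ⇒ V=0.0000 continue | (k=5,j=4): S=125.8241, (K−S)⁺=0.0000, hold=0.0000 ⇒ V=0.0000 continue | (k=5,j=5): S=161.1362, (K−S)⁺=0.0000, hold=0.0000 ⇒ V=0.0000 continue  boundary S*=76.7194
step 4: (k=4,j=0): S=52.9372, (K−S)⁺=33.3228, hold=31.7453 ⇒ V=33.3228 exercise | (k=4,j=1): S=67.7939, (K−S)⁺=18.4661, hold=16.8887 ⇒ V=18.4661 exercise | (k=4,j=2): S=86.8200, (K−S)⁺=0.0000, hold=4.2688 ⇒ V=4.2688 continue | (k=4,j=3): S=111.1857, (K−S)⁺=0.0000, hold=0.0000 ⇒ V=0.0000 continue | (k=4,j=4): S=142.3896, (K−S)⁺=0.0000, hold=0.0000 ⇒ V=0.0000 continue  boundary S*=67.7939
step 3: (k=3,j=0): S=59.9068, (K−S)⁺=26.3532, hold=24.7758 ⇒ V=26.3532 exercise | (k=3,j=1): S=76.7194, (K−S)⁺=9.5406, hold=10.5431 ⇒ V=10.5431 continue | (k=3,j=2): S=98.2504, (K−S)⁺=0.0000, hold=1.9100 ⇒ V=1.9100 continue | (k=3,j=3): S=125.8241, (K−S)⁺=0.0000, hold=0.0000 ⇒ V=0.0000 continue  boundary S*=59.9068
step 2: (k=2,j=0): S=67.7939, (K−S)⁺=18.4661, hold=17.4242 ⇒ V=18.4661 exercise | (k=2,j=1): S=86.8200, (K−S)⁺=0.0000, hold=5.7378 ⇒ V=5.7378 continue | (k=2,j=2): S=111.1857, (K−S)⁺=0.0000, hold=0.8546 ⇒ V=0.8546 continue  boundary S*=67.7939
step 1: (k=1,j=0): S=76.7194, (K−S)⁺=9.5406, hold=11.3279 ⇒ V=11.3279 continue | (k=1,j=1): S=98.2504, (K−S)⁺=0.0000, hold=3.0239 ⇒ V=3.0239 continue  boundary S*=-
step 0: (k=0,j=0): S=86.8200, (K−S)⁺=0.0000, hold=6.6841 ⇒ V=6.6841 continue  boundary S*=-

price = 6.6841
boundary = - - 67.7939 59.9068 67.7939 76.7194
tree:
6.6841
11.3279 3.0239
18.4661 5.7378 0.8546
26.3532 10.5431 1.9100 0.0000
33.3228 18.4661 4.2688 0.0000 0.0000
39.4815 26.3532 9.5406 0.0000 0.0000 0.0000
44.9237 33.3228 18.4661 0.0000 0.0000 0.0000 0.0000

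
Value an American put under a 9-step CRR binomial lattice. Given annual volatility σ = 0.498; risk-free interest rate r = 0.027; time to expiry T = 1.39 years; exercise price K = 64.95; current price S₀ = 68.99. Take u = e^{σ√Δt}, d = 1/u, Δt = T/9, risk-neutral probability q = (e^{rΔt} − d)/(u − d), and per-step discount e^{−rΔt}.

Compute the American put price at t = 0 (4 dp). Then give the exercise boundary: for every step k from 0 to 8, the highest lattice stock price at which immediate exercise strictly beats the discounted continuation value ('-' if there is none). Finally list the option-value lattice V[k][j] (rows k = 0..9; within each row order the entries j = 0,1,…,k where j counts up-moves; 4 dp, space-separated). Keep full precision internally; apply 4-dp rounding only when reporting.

price = 12.7553
boundary = - - - - 31.5356 25.9301 31.5356 38.3528 46.6438
tree:
12.7553
16.9465 7.9868
21.9178 11.3068 4.1904
27.5103 15.5995 6.4070 1.6453
33.4144 20.8793 9.5882 2.7580 0.3635
39.0199 26.9671 13.9741 4.5642 0.6783 0.0000
43.6289 33.4144 19.6983 7.4303 1.2657 0.0000 0.0000
47.4188 39.0199 26.5972 11.8376 2.3618 0.0000 0.0000 0.0000
50.5350 43.6289 33.4144 18.3062 4.4069 0.0000 0.0000 0.0000 0.0000
53.0972 47.4188 39.0199 26.5972 8.2230 0.0000 0.0000 0.0000 0.0000 0.0000

Δt=0.15444  u=1.21618  d=0.82225  q=0.46184  discount=0.99584
step 9 (expiry): payoffs max(K−S,0) = 53.0972 47.4188 39.0199 26.5972 8.2230 0.0000 0.0000 0.0000 0.0000 0.0000
step 8: (k=8,j=0): S=14.4150, (K−S)⁺=50.5350, hold=50.2647 ⇒ V=50.5350 exercise | (k=8,j=1): S=21.3211, (K−S)⁺=43.6289, hold=43.3587 ⇒ V=43.6289 exercise | (k=8,j=2): S=31.5356, (K−S)⁺=33.4144, hold=33.1441 ⇒ V=33.4144 exercise | (k=8,j=3): S=46.6438, (K−S)⁺=18.3062, hold=18.0360 ⇒ V=18.3062 exercise | (k=8,j=4): S=68.9900, (K−S)⁺=0.0000, hold=4.4069 ⇒ V=4.4069 continue | (k=8,j=5): S=102.0419, (K−S)⁺=0.0000, hold=0.0000 ⇒ V=0.0000 continue | (k=8,j=6): S=150.9285, (K−S)⁺=0.0000, hold=0.0000 ⇒ V=0.0000 continue | (k=8,j=7): S=223.2357, (K−S)⁺=0.0000, hold=0.0000 ⇒ V=0.0000 continue | (k=8,j=8): S=330.1841, (K−S)⁺=0.0000, hold=0.0000 ⇒ V=0.0000 continue  boundary S*=46.6438
step 7: (k=7,j=0): S=17.5312, (K−S)⁺=47.4188, hold=47.1485 ⇒ V=47.4188 exercise | (k=7,j=1): S=25.9301, (K−S)⁺=39.0199, hold=38.7496 ⇒ V=39.0199 exercise | (k=7,j=2): S=38.3528, (K−S)⁺=26.5972, hold=26.3269 ⇒ V=26.5972 exercise | (k=7,j=3): S=56.7270, (K−S)⁺=8.2230, hold=11.8376 ⇒ V=11.8376 continue | (k=7,j=4): S=83.9039, (K−S)⁺=0.0000, hold=2.3618 ⇒ V=2.3618 continue | (k=7,j=5): S=124.1009, (K−S)⁺=0.0000, hold=0.0000 ⇒ V=0.0000 continue | (k=7,j=6): S=183.5555, (K−S)⁺=0.0000, hold=0.0000 ⇒ V=0.0000 continue | (k=7,j=7): S=271.4938, (K−S)⁺=0.0000, hold=0.0000 ⇒ V=0.0000 continue  boundary S*=38.3528
step 6: (k=6,j=0): S=21.3211, (K−S)⁺=43.6289, hold=43.3587 ⇒ V=43.6289 exercise | (k=6,j=1): S=31.5356, (K−S)⁺=33.4144, hold=33.1441 ⇒ V=33.4144 exercise | (k=6,j=2): S=46.6438, (K−S)⁺=18.3062, hold=19.6983 ⇒ V=19.6983 continue | (k=6,j=3): S=68.9900, (K−S)⁺=0.0000, hold=7.4303 ⇒ V=7.4303 continue | (k=6,j=4): S=102.0419, (K−S)⁺=0.0000, hold=1.2657 ⇒ V=1.2657 continue | (k=6,j=5): S=150.9285, (K−S)⁺=0.0000, hold=0.0000 ⇒ V=0.0000 continue | (k=6,j=6): S=223.2357, (K−S)⁺=0.0000, hold=0.0000 ⇒ V=0.0000 continue  boundary S*=31.5356
step 5: (k=5,j=0): S=25.9301, (K−S)⁺=39.0199, hold=38.7496 ⇒ V=39.0199 exercise | (k=5,j=1): S=38.3528, (K−S)⁺=26.5972, hold=26.9671 ⇒ V=26.9671 continue | (k=5,j=2): S=56.7270, (K−S)⁺=8.2230, hold=13.9741 ⇒ V=13.9741 continue | (k=5,j=3): S=83.9039, (K−S)⁺=0.0000, hold=4.5642 ⇒ V=4.5642 continue | (k=5,j=4): S=124.1009, (K−S)⁺=0.0000, hold=0.6783 ⇒ V=0.6783 continue | (k=5,j=5): S=183.5555, (K−S)⁺=0.0000, hold=0.0000 ⇒ V=0.0000 continue  boundary S*=25.9301
step 4: (k=4,j=0): S=31.5356, (K−S)⁺=33.4144, hold=33.3143 ⇒ V=33.4144 exercise | (k=4,j=1): S=46.6438, (K−S)⁺=18.3062, hold=20.8793 ⇒ V=20.8793 continue | (k=4,j=2): S=68.9900, (K−S)⁺=0.0000, hold=9.5882 ⇒ V=9.5882 continue | (k=4,j=3): S=102.0419, (K−S)⁺=0.0000, hold=2.7580 ⇒ V=2.7580 continue | (k=4,j=4): S=150.9285, (K−S)⁺=0.0000, hold=0.3635 ⇒ V=0.3635 continue  boundary S*=31.5356
step 3: (k=3,j=0): S=38.3528, (K−S)⁺=26.5972, hold=27.5103 ⇒ V=27.5103 continue | (k=3,j=1): S=56.7270, (K−S)⁺=8.2230, hold=15.5995 ⇒ V=15.5995 continue | (k=3,j=2): S=83.9039, (K−S)⁺=0.0000, hold=6.4070 ⇒ V=6.4070 continue | (k=3,j=3): S=124.1009, (K−S)⁺=0.0000, hold=1.6453 ⇒ V=1.6453 continue  boundary S*=-
step 2: (k=2,j=0): S=46.6438, (K−S)⁺=18.3062, hold=21.9178 ⇒ V=21.9178 continue | (k=2,j=1): S=68.9900, (K−S)⁺=0.0000, hold=11.3068 ⇒ V=11.3068 continue | (k=2,j=2): S=102.0419, (K−S)⁺=0.0000, hold=4.1904 ⇒ V=4.1904 continue  boundary S*=-
step 1: (k=1,j=0): S=56.7270, (K−S)⁺=8.2230, hold=16.9465 ⇒ V=16.9465 continue | (k=1,j=1): S=83.9039, (K−S)⁺=0.0000, hold=7.9868 ⇒ V=7.9868 continue  boundary S*=-
step 0: (k=0,j=0): S=68.9900, (K−S)⁺=0.0000, hold=12.7553 ⇒ V=12.7553 continue  boundary S*=-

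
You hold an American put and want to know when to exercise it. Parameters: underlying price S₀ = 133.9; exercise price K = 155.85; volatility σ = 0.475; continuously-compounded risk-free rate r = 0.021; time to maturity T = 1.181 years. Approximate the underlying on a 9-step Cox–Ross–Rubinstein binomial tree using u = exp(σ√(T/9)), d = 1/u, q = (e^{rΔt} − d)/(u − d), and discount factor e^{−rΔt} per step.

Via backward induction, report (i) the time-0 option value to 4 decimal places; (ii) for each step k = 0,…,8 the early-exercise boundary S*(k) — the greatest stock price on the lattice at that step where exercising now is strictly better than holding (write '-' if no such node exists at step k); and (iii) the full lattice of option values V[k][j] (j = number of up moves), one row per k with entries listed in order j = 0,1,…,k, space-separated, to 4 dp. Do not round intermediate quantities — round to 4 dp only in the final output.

params: Δt=0.13122 u=1.18776 d=0.84192 q=0.46507 e^(-rΔt)=0.99725
t_9 payoffs: 127.3902 115.6999 99.2075 75.9407 43.1165 0.0000 0.0000 0.0000 0.0000 0.0000
t_8: node(8,0) S=33.8033 payoff=122.0467 vs cont=121.6178 → 122.0467 [stop]  node(8,1) S=47.6886 payoff=108.1614 vs cont=107.7325 → 108.1614 [stop]  node(8,2) S=67.2775 payoff=88.5725 vs cont=88.1436 → 88.5725 [stop]  node(8,3) S=94.9129 payoff=60.9371 vs cont=60.5082 → 60.9371 [stop]  node(8,4) S=133.9000 payoff=21.9500 vs cont=23.0009 → 23.0009 [wait]  node(8,5) S=188.9017 payoff=0.0000 vs cont=0.0000 → 0.0000 [wait]  node(8,6) S=266.4964 payoff=0.0000 vs cont=0.0000 → 0.0000 [wait]  node(8,7) S=375.9644 payoff=0.0000 vs cont=0.0000 → 0.0000 [wait]  node(8,8) S=530.3984 payoff=0.0000 vs cont=0.0000 → 0.0000 [wait]  ⇒ S*(8)=94.9129
t_7: node(7,0) S=40.1501 payoff=115.6999 vs cont=115.2710 → 115.6999 [stop]  node(7,1) S=56.6425 payoff=99.2075 vs cont=98.7787 → 99.2075 [stop]  node(7,2) S=79.9093 payoff=75.9407 vs cont=75.5118 → 75.9407 [stop]  node(7,3) S=112.7335 payoff=43.1165 vs cont=43.1751 → 43.1751 [wait]  node(7,4) S=159.0407 payoff=0.0000 vs cont=12.2701 → 12.2701 [wait]  node(7,5) S=224.3694 payoff=0.0000 vs cont=0.0000 → 0.0000 [wait]  node(7,6) S=316.5331 payoff=0.0000 vs cont=0.0000 → 0.0000 [wait]  node(7,7) S=446.5545 payoff=0.0000 vs cont=0.0000 → 0.0000 [wait]  ⇒ S*(7)=79.9093
t_6: node(6,0) S=47.6886 payoff=108.1614 vs cont=107.7325 → 108.1614 [stop]  node(6,1) S=67.2775 payoff=88.5725 vs cont=88.1436 → 88.5725 [stop]  node(6,2) S=94.9129 payoff=60.9371 vs cont=60.5354 → 60.9371 [stop]  node(6,3) S=133.9000 payoff=21.9500 vs cont=28.7229 → 28.7229 [wait]  node(6,4) S=188.9017 payoff=0.0000 vs cont=6.5456 → 6.5456 [wait]  node(6,5) S=266.4964 payoff=0.0000 vs cont=0.0000 → 0.0000 [wait]  node(6,6) S=375.9644 payoff=0.0000 vs cont=0.0000 → 0.0000 [wait]  ⇒ S*(6)=94.9129
t_5: node(5,0) S=56.6425 payoff=99.2075 vs cont=98.7787 → 99.2075 [stop]  node(5,1) S=79.9093 payoff=75.9407 vs cont=75.5118 → 75.9407 [stop]  node(5,2) S=112.7335 payoff=43.1165 vs cont=45.8288 → 45.8288 [wait]  node(5,3) S=159.0407 payoff=0.0000 vs cont=18.3583 → 18.3583 [wait]  node(5,4) S=224.3694 payoff=0.0000 vs cont=3.4918 → 3.4918 [wait]  node(5,5) S=316.5331 payoff=0.0000 vs cont=0.0000 → 0.0000 [wait]  ⇒ S*(5)=79.9093
t_4: node(4,0) S=67.2775 payoff=88.5725 vs cont=88.1436 → 88.5725 [stop]  node(4,1) S=94.9129 payoff=60.9371 vs cont=61.7662 → 61.7662 [wait]  node(4,2) S=133.9000 payoff=21.9500 vs cont=32.9622 → 32.9622 [wait]  node(4,3) S=188.9017 payoff=0.0000 vs cont=11.4129 → 11.4129 [wait]  node(4,4) S=266.4964 payoff=0.0000 vs cont=1.8627 → 1.8627 [wait]  ⇒ S*(4)=67.2775
t_3: node(3,0) S=79.9093 payoff=75.9407 vs cont=75.8963 → 75.9407 [stop]  node(3,1) S=112.7335 payoff=43.1165 vs cont=48.2372 → 48.2372 [wait]  node(3,2) S=159.0407 payoff=0.0000 vs cont=22.8771 → 22.8771 [wait]  node(3,3) S=224.3694 payoff=0.0000 vs cont=6.9522 → 6.9522 [wait]  ⇒ S*(3)=79.9093
t_2: node(2,0) S=94.9129 payoff=60.9371 vs cont=62.8832 → 62.8832 [wait]  node(2,1) S=133.9000 payoff=21.9500 vs cont=36.3428 → 36.3428 [wait]  node(2,2) S=188.9017 payoff=0.0000 vs cont=15.4284 → 15.4284 [wait]  ⇒ S*(2)=-
t_1: node(1,0) S=112.7335 payoff=43.1165 vs cont=50.4010 → 50.4010 [wait]  node(1,1) S=159.0407 payoff=0.0000 vs cont=26.5429 → 26.5429 [wait]  ⇒ S*(1)=-
t_0: node(0,0) S=133.9000 payoff=21.9500 vs cont=39.1972 → 39.1972 [wait]  ⇒ S*(0)=-

price = 39.1972
boundary = - - - 79.9093 67.2775 79.9093 94.9129 79.9093 94.9129
tree:
39.1972
50.4010 26.5429
62.8832 36.3428 15.4284
75.9407 48.2372 22.8771 6.9522
88.5725 61.7662 32.9622 11.4129 1.8627
99.2075 75.9407 45.8288 18.3583 3.4918 0.0000
108.1614 88.5725 60.9371 28.7229 6.5456 0.0000 0.0000
115.6999 99.2075 75.9407 43.1751 12.2701 0.0000 0.0000 0.0000
122.0467 108.1614 88.5725 60.9371 23.0009 0.0000 0.0000 0.0000 0.0000
127.3902 115.6999 99.2075 75.9407 43.1165 0.0000 0.0000 0.0000 0.0000 0.0000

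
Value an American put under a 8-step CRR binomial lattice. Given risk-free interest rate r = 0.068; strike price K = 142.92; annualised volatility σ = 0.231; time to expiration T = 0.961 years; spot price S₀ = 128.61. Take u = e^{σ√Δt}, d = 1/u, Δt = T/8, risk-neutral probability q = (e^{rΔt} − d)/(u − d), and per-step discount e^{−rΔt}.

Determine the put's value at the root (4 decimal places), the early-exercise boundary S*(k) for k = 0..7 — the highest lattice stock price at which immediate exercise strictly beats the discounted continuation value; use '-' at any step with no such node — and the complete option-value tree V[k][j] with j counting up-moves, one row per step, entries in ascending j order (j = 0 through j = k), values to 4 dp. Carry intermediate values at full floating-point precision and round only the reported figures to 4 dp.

price = 16.9143
boundary = - 118.7146 109.5805 118.7146 109.5805 118.7146 109.5805 118.7146
tree:
16.9143
24.2054 10.7399
33.3395 16.4171 5.8947
41.7707 24.2054 9.7962 2.5421
49.5533 33.3395 15.7316 4.7085 0.6692
56.7370 41.7707 24.2054 8.4950 1.4390 0.0000
63.3681 49.5533 33.3395 14.7619 3.0945 0.0000 0.0000
69.4889 56.7370 41.7707 24.2054 6.6545 0.0000 0.0000 0.0000
75.1388 63.3681 49.5533 33.3395 14.3100 0.0000 0.0000 0.0000 0.0000

Δt=0.12012  u=1.08335  d=0.92306  q=0.53116  discount=0.99186
step 8 (expiry): payoffs max(K−S,0) = 75.1388 63.3681 49.5533 33.3395 14.3100 0.0000 0.0000 0.0000 0.0000
step 7: (k=7,j=0): S=73.4311, (K−S)⁺=69.4889, hold=68.3262 ⇒ V=69.4889 exercise | (k=7,j=1): S=86.1830, (K−S)⁺=56.7370, hold=55.5744 ⇒ V=56.7370 exercise | (k=7,j=2): S=101.1493, (K−S)⁺=41.7707, hold=40.6080 ⇒ V=41.7707 exercise | (k=7,j=3): S=118.7146, (K−S)⁺=24.2054, hold=23.0427 ⇒ V=24.2054 exercise | (k=7,j=4): S=139.3302, (K−S)⁺=3.5898, hold=6.6545 ⇒ V=6.6545 continue | (k=7,j=5): S=163.5260, (K−S)⁺=0.0000, hold=0.0000 ⇒ V=0.0000 continue | (k=7,j=6): S=191.9235, (K−S)⁺=0.0000, hold=0.0000 ⇒ V=0.0000 continue | (k=7,j=7): S=225.2524, (K−S)⁺=0.0000, hold=0.0000 ⇒ V=0.0000 continue  boundary S*=118.7146
step 6: (k=6,j=0): S=79.5519, (K−S)⁺=63.3681, hold=62.2054 ⇒ V=63.3681 exercise | (k=6,j=1): S=93.3667, (K−S)⁺=49.5533, hold=48.3906 ⇒ V=49.5533 exercise | (k=6,j=2): S=109.5805, (K−S)⁺=33.3395, hold=32.1768 ⇒ V=33.3395 exercise | (k=6,j=3): S=128.6100, (K−S)⁺=14.3100, hold=14.7619 ⇒ V=14.7619 continue | (k=6,j=4): S=150.9441, (K−S)⁺=0.0000, hold=3.0945 ⇒ V=3.0945 continue | (k=6,j=5): S=177.1566, (K−S)⁺=0.0000, hold=0.0000 ⇒ V=0.0000 continue | (k=6,j=6): S=207.9212, (K−S)⁺=0.0000, hold=0.0000 ⇒ V=0.0000 continue  boundary S*=109.5805
step 5: (k=5,j=0): S=86.1830, (K−S)⁺=56.7370, hold=55.5744 ⇒ V=56.7370 exercise | (k=5,j=1): S=101.1493, (K−S)⁺=41.7707, hold=40.6080 ⇒ V=41.7707 exercise | (k=5,j=2): S=118.7146, (K−S)⁺=24.2054, hold=23.2808 ⇒ V=24.2054 exercise | (k=5,j=3): S=139.3302, (K−S)⁺=3.5898, hold=8.4950 ⇒ V=8.4950 continue | (k=5,j=4): S=163.5260, (K−S)⁺=0.0000, hold=1.4390 ⇒ V=1.4390 continue | (k=5,j=5): S=191.9235, (K−S)⁺=0.0000, hold=0.0000 ⇒ V=0.0000 continue  boundary S*=118.7146
step 4: (k=4,j=0): S=93.3667, (K−S)⁺=49.5533, hold=48.3906 ⇒ V=49.5533 exercise | (k=4,j=1): S=109.5805, (K−S)⁺=33.3395, hold=32.1768 ⇒ V=33.3395 exercise | (k=4,j=2): S=128.6100, (K−S)⁺=14.3100, hold=15.7316 ⇒ V=15.7316 continue | (k=4,j=3): S=150.9441, (K−S)⁺=0.0000, hold=4.7085 ⇒ V=4.7085 continue | (k=4,j=4): S=177.1566, (K−S)⁺=0.0000, hold=0.6692 ⇒ V=0.6692 continue  boundary S*=109.5805
step 3: (k=3,j=0): S=101.1493, (K−S)⁺=41.7707, hold=40.6080 ⇒ V=41.7707 exercise | (k=3,j=1): S=118.7146, (K−S)⁺=24.2054, hold=23.7917 ⇒ V=24.2054 exercise | (k=3,j=2): S=139.3302, (K−S)⁺=3.5898, hold=9.7962 ⇒ V=9.7962 continue | (k=3,j=3): S=163.5260, (K−S)⁺=0.0000, hold=2.5421 ⇒ V=2.5421 continue  boundary S*=118.7146
step 2: (k=2,j=0): S=109.5805, (K−S)⁺=33.3395, hold=32.1768 ⇒ V=33.3395 exercise | (k=2,j=1): S=128.6100, (K−S)⁺=14.3100, hold=16.4171 ⇒ V=16.4171 continue | (k=2,j=2): S=150.9441, (K−S)⁺=0.0000, hold=5.8947 ⇒ V=5.8947 continue  boundary S*=109.5805
step 1: (k=1,j=0): S=118.7146, (K−S)⁺=24.2054, hold=24.1528 ⇒ V=24.2054 exercise | (k=1,j=1): S=139.3302, (K−S)⁺=3.5898, hold=10.7399 ⇒ V=10.7399 continue  boundary S*=118.7146
step 0: (k=0,j=0): S=128.6100, (K−S)⁺=14.3100, hold=16.9143 ⇒ V=16.9143 continue  boundary S*=-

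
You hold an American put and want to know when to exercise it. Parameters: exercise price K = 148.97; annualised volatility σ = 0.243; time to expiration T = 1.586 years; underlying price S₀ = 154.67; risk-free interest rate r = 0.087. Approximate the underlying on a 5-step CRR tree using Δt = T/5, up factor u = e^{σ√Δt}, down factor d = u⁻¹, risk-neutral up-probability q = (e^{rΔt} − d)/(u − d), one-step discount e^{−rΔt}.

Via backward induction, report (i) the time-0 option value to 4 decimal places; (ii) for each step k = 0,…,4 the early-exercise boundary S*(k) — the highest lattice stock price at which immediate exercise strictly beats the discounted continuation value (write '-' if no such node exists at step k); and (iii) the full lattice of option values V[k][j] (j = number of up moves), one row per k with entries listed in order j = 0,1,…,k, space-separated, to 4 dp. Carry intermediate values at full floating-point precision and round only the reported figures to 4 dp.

price = 9.7109
boundary = - - 117.6338 102.5876 117.6338
tree:
9.7109
17.7557 4.0646
31.3362 8.2911 1.0471
46.3824 16.4472 2.4901 0.0000
59.5040 31.3362 5.9219 0.0000 0.0000
70.9473 46.3824 14.0833 0.0000 0.0000 0.0000

Δt=0.31720  u=1.14667  d=0.87209  q=0.56774  discount=0.97278
step 5 (expiry): payoffs max(K−S,0) = 70.9473 46.3824 14.0833 0.0000 0.0000 0.0000
step 4: (k=4,j=0): S=89.4660, (K−S)⁺=59.5040, hold=55.4492 ⇒ V=59.5040 exercise | (k=4,j=1): S=117.6338, (K−S)⁺=31.3362, hold=27.2814 ⇒ V=31.3362 exercise | (k=4,j=2): S=154.6700, (K−S)⁺=0.0000, hold=5.9219 ⇒ V=5.9219 continue | (k=4,j=3): S=203.3669, (K−S)⁺=0.0000, hold=0.0000 ⇒ V=0.0000 continue | (k=4,j=4): S=267.3956, (K−S)⁺=0.0000, hold=0.0000 ⇒ V=0.0000 continue  boundary S*=117.6338
step 3: (k=3,j=0): S=102.5876, (K−S)⁺=46.3824, hold=42.3275 ⇒ V=46.3824 exercise | (k=3,j=1): S=134.8867, (K−S)⁺=14.0833, hold=16.4472 ⇒ V=16.4472 continue | (k=3,j=2): S=177.3549, (K−S)⁺=0.0000, hold=2.4901 ⇒ V=2.4901 continue | (k=3,j=3): S=233.1939, (K−S)⁺=0.0000, hold=0.0000 ⇒ V=0.0000 continue  boundary S*=102.5876
step 2: (k=2,j=0): S=117.6338, (K−S)⁺=31.3362, hold=28.5869 ⇒ V=31.3362 exercise | (k=2,j=1): S=154.6700, (K−S)⁺=0.0000, hold=8.2911 ⇒ V=8.2911 continue | (k=2,j=2): S=203.3669, (K−S)⁺=0.0000, hold=1.0471 ⇒ V=1.0471 continue  boundary S*=117.6338
step 1: (k=1,j=0): S=134.8867, (K−S)⁺=14.0833, hold=17.7557 ⇒ V=17.7557 continue | (k=1,j=1): S=177.3549, (K−S)⁺=0.0000, hold=4.0646 ⇒ V=4.0646 continue  boundary S*=-
step 0: (k=0,j=0): S=154.6700, (K−S)⁺=0.0000, hold=9.7109 ⇒ V=9.7109 continue  boundary S*=-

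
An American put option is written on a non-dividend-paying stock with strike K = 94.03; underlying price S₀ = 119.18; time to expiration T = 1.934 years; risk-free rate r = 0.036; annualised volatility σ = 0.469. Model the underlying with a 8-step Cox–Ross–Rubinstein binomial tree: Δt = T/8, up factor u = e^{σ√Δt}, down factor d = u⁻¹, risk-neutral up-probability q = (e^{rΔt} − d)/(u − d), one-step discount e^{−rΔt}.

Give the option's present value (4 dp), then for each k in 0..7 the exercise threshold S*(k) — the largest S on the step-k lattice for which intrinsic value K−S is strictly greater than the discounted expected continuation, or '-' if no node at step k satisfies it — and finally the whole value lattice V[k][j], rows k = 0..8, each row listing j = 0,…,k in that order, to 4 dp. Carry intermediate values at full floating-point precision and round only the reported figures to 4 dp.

price = 14.5290
boundary = - - - - 47.3820 37.6241 47.3820 59.6706
tree:
14.5290
20.3523 8.0063
27.7416 12.1119 3.3653
36.6344 17.8861 5.6008 0.8195
46.6480 25.6389 9.1747 1.5348 0.0000
56.4059 35.4080 14.7205 2.8745 0.0000 0.0000
64.1543 46.6480 22.9577 5.3836 0.0000 0.0000 0.0000
70.3070 56.4059 34.3594 10.0827 0.0000 0.0000 0.0000 0.0000
75.1925 64.1543 46.6480 18.8836 0.0000 0.0000 0.0000 0.0000 0.0000

Δt=0.24175, u=1.25935, d=0.79406, q=0.46139, disc=e^(-rΔt)=0.99133
k=8 terminal: V=max(K-S,0) → 75.1925 64.1543 46.6480 18.8836 0.0000 0.0000 0.0000 0.0000 0.0000
k=7: j=0 S=23.7230 intr=70.3070 cont=69.4922 V=70.3070[EX]; j=1 S=37.6241 intr=56.4059 cont=55.5912 V=56.4059[EX]; j=2 S=59.6706 intr=34.3594 cont=33.5446 V=34.3594[EX]; j=3 S=94.6359 intr=0.0000 cont=10.0827 V=10.0827[hold]; j=4 S=150.0897 intr=0.0000 cont=0.0000 V=0.0000[hold]; j=5 S=238.0379 intr=0.0000 cont=0.0000 V=0.0000[hold]; j=6 S=377.5211 intr=0.0000 cont=0.0000 V=0.0000[hold]; j=7 S=598.7373 intr=0.0000 cont=0.0000 V=0.0000[hold]  S*(7)=59.6706
k=6: j=0 S=29.8757 intr=64.1543 cont=63.3395 V=64.1543[EX]; j=1 S=47.3820 intr=46.6480 cont=45.8332 V=46.6480[EX]; j=2 S=75.1464 intr=18.8836 cont=22.9577 V=22.9577[hold]; j=3 S=119.1800 intr=0.0000 cont=5.3836 V=5.3836[hold]; j=4 S=189.0160 intr=0.0000 cont=0.0000 V=0.0000[hold]; j=5 S=299.7738 intr=0.0000 cont=0.0000 V=0.0000[hold]; j=6 S=475.4324 intr=0.0000 cont=0.0000 V=0.0000[hold]  S*(6)=47.3820
k=5: j=0 S=37.6241 intr=56.4059 cont=55.5912 V=56.4059[EX]; j=1 S=59.6706 intr=34.3594 cont=35.4080 V=35.4080[hold]; j=2 S=94.6359 intr=0.0000 cont=14.7205 V=14.7205[hold]; j=3 S=150.0897 intr=0.0000 cont=2.8745 V=2.8745[hold]; j=4 S=238.0379 intr=0.0000 cont=0.0000 V=0.0000[hold]; j=5 S=377.5211 intr=0.0000 cont=0.0000 V=0.0000[hold]  S*(5)=37.6241
k=4: j=0 S=47.3820 intr=46.6480 cont=46.3129 V=46.6480[EX]; j=1 S=75.1464 intr=18.8836 cont=25.6389 V=25.6389[hold]; j=2 S=119.1800 intr=0.0000 cont=9.1747 V=9.1747[hold]; j=3 S=189.0160 intr=0.0000 cont=1.5348 V=1.5348[hold]; j=4 S=299.7738 intr=0.0000 cont=0.0000 V=0.0000[hold]  S*(4)=47.3820
k=3: j=0 S=59.6706 intr=34.3594 cont=36.6344 V=36.6344[hold]; j=1 S=94.6359 intr=0.0000 cont=17.8861 V=17.8861[hold]; j=2 S=150.0897 intr=0.0000 cont=5.6008 V=5.6008[hold]; j=3 S=238.0379 intr=0.0000 cont=0.8195 V=0.8195[hold]  S*(3)=-
k=2: j=0 S=75.1464 intr=18.8836 cont=27.7416 V=27.7416[hold]; j=1 S=119.1800 intr=0.0000 cont=12.1119 V=12.1119[hold]; j=2 S=189.0160 intr=0.0000 cont=3.3653 V=3.3653[hold]  S*(2)=-
k=1: j=0 S=94.6359 intr=0.0000 cont=20.3523 V=20.3523[hold]; j=1 S=150.0897 intr=0.0000 cont=8.0063 V=8.0063[hold]  S*(1)=-
k=0: j=0 S=119.1800 intr=0.0000 cont=14.5290 V=14.5290[hold]  S*(0)=-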